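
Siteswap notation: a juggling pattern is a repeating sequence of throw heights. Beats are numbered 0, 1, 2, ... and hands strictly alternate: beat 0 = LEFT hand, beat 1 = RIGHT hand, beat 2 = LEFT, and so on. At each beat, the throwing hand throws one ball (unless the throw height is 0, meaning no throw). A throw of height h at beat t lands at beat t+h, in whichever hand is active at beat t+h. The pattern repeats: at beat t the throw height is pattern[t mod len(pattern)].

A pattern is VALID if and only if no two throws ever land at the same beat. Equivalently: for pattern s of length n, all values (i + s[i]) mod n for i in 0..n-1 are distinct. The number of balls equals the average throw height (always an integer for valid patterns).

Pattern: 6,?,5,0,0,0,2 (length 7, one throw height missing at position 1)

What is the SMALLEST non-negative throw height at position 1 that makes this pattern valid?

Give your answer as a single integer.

i=0: (0 + 6) mod 7 = 6
i=1: s[i]=? (unknown)
i=2: (2 + 5) mod 7 = 0
i=3: (3 + 0) mod 7 = 3
i=4: (4 + 0) mod 7 = 4
i=5: (5 + 0) mod 7 = 5
i=6: (6 + 2) mod 7 = 1
Known residues: [0, 1, 3, 4, 5, 6]; need a permutation of 0..6, so missing residue r = 2
Need (1 + s) mod 7 = 2; smallest s = (2 - 1) mod 7 = 1

Answer: 1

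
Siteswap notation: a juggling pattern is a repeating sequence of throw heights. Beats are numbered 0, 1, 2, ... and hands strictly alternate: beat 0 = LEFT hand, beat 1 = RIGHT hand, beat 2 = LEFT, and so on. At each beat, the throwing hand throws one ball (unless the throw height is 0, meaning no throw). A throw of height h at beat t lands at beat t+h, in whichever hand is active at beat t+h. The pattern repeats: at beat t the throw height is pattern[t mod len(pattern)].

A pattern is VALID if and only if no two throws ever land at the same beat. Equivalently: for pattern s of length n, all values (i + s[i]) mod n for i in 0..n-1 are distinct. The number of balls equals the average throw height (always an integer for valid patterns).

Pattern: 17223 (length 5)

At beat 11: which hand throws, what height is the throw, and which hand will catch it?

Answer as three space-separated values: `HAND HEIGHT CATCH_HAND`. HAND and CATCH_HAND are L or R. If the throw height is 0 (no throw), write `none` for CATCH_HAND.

Answer: R 7 L

Derivation:
Beat 11: 11 mod 2 = 1, so hand = R
Throw height = pattern[11 mod 5] = pattern[1] = 7
Lands at beat 11+7=18, 18 mod 2 = 0, so catch hand = L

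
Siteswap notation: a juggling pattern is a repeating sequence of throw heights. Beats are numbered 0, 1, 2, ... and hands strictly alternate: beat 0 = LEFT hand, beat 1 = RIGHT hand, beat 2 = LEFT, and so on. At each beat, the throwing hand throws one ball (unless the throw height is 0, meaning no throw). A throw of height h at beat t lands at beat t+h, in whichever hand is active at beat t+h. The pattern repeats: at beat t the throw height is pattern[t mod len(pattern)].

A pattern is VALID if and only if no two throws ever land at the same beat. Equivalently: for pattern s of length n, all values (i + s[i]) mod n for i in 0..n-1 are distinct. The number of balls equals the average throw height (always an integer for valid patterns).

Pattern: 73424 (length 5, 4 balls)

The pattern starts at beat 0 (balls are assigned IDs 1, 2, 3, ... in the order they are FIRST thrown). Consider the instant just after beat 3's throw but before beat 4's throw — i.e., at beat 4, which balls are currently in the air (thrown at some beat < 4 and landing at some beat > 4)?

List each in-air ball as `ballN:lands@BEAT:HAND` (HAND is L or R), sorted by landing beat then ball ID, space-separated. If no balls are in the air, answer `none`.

Answer: ball4:lands@5:R ball3:lands@6:L ball1:lands@7:R

Derivation:
Beat 0 (L): throw ball1 h=7 -> lands@7:R; in-air after throw: [b1@7:R]
Beat 1 (R): throw ball2 h=3 -> lands@4:L; in-air after throw: [b2@4:L b1@7:R]
Beat 2 (L): throw ball3 h=4 -> lands@6:L; in-air after throw: [b2@4:L b3@6:L b1@7:R]
Beat 3 (R): throw ball4 h=2 -> lands@5:R; in-air after throw: [b2@4:L b4@5:R b3@6:L b1@7:R]
Beat 4 (L): throw ball2 h=4 -> lands@8:L; in-air after throw: [b4@5:R b3@6:L b1@7:R b2@8:L]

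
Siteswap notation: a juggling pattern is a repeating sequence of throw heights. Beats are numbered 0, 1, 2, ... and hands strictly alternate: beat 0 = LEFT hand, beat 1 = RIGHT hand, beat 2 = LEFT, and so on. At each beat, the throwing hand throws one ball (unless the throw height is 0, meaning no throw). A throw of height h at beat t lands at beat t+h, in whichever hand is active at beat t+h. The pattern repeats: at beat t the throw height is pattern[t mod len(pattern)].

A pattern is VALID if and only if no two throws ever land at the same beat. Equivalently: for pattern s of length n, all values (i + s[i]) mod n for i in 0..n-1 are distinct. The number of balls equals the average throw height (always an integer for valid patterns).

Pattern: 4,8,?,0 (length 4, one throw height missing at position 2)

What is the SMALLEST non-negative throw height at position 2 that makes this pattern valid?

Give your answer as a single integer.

Answer: 0

Derivation:
i=0: (0 + 4) mod 4 = 0
i=1: (1 + 8) mod 4 = 1
i=2: s[i]=? (unknown)
i=3: (3 + 0) mod 4 = 3
Known residues: [0, 1, 3]; need a permutation of 0..3, so missing residue r = 2
Need (2 + s) mod 4 = 2; smallest s = (2 - 2) mod 4 = 0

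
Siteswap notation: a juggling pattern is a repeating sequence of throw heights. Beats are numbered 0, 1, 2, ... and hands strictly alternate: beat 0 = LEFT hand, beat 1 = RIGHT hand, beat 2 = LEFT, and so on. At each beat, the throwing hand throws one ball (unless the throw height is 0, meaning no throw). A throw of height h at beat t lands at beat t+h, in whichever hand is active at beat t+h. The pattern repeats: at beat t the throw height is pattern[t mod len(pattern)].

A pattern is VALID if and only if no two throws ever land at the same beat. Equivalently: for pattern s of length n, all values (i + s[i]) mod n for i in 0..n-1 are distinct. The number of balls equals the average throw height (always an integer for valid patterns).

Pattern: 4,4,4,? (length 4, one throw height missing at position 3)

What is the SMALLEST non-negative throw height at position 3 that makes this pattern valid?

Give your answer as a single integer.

i=0: (0 + 4) mod 4 = 0
i=1: (1 + 4) mod 4 = 1
i=2: (2 + 4) mod 4 = 2
i=3: s[i]=? (unknown)
Known residues: [0, 1, 2]; need a permutation of 0..3, so missing residue r = 3
Need (3 + s) mod 4 = 3; smallest s = (3 - 3) mod 4 = 0

Answer: 0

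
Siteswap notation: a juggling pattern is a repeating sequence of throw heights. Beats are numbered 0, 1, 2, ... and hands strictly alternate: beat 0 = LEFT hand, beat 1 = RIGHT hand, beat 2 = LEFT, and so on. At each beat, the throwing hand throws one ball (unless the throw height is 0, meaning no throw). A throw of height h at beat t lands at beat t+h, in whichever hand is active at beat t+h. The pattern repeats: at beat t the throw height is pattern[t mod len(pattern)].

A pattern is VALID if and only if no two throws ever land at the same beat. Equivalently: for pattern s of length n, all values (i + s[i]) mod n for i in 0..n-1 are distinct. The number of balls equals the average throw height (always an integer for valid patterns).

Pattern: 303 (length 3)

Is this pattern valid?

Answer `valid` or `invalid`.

Answer: valid

Derivation:
i=0: (i + s[i]) mod n = (0 + 3) mod 3 = 0
i=1: (i + s[i]) mod n = (1 + 0) mod 3 = 1
i=2: (i + s[i]) mod n = (2 + 3) mod 3 = 2
Residues: [0, 1, 2], distinct: True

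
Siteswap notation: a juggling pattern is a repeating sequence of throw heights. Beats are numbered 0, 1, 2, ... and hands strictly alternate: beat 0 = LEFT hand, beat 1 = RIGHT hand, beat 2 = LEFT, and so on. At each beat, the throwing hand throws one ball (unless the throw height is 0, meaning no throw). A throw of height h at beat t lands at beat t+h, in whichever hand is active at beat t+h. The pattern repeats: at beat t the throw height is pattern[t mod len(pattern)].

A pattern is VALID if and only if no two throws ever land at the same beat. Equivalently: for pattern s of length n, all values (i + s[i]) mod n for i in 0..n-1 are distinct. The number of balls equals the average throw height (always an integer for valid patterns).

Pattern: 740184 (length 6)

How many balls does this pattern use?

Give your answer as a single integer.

Pattern = [7, 4, 0, 1, 8, 4], length n = 6
  position 0: throw height = 7, running sum = 7
  position 1: throw height = 4, running sum = 11
  position 2: throw height = 0, running sum = 11
  position 3: throw height = 1, running sum = 12
  position 4: throw height = 8, running sum = 20
  position 5: throw height = 4, running sum = 24
Total sum = 24; balls = sum / n = 24 / 6 = 4

Answer: 4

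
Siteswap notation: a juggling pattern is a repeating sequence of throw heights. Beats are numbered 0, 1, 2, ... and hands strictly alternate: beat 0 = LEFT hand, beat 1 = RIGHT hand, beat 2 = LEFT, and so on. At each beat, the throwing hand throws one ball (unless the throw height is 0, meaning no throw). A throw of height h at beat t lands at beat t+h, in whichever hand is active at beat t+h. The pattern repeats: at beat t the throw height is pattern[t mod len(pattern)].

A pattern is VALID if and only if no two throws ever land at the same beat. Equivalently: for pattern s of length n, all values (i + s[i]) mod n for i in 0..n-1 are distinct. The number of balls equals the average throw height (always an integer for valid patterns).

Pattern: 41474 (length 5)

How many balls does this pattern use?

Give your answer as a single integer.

Pattern = [4, 1, 4, 7, 4], length n = 5
  position 0: throw height = 4, running sum = 4
  position 1: throw height = 1, running sum = 5
  position 2: throw height = 4, running sum = 9
  position 3: throw height = 7, running sum = 16
  position 4: throw height = 4, running sum = 20
Total sum = 20; balls = sum / n = 20 / 5 = 4

Answer: 4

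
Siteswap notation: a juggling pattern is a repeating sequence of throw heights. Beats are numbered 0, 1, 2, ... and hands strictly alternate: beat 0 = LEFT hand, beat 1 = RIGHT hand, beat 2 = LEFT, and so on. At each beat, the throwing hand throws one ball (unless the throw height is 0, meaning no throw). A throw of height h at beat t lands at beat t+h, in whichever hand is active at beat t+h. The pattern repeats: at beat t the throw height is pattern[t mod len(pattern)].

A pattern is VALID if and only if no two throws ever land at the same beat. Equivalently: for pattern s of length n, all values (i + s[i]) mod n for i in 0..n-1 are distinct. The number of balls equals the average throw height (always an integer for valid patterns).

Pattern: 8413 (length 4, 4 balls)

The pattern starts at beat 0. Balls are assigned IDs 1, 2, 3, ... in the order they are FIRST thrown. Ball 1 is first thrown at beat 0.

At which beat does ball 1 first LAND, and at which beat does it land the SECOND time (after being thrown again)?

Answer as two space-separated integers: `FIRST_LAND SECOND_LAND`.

Answer: 8 16

Derivation:
Beat 0 (L): throw ball1 h=8 -> lands@8:L; in-air after throw: [b1@8:L]
Beat 1 (R): throw ball2 h=4 -> lands@5:R; in-air after throw: [b2@5:R b1@8:L]
Beat 2 (L): throw ball3 h=1 -> lands@3:R; in-air after throw: [b3@3:R b2@5:R b1@8:L]
Beat 3 (R): throw ball3 h=3 -> lands@6:L; in-air after throw: [b2@5:R b3@6:L b1@8:L]
Beat 4 (L): throw ball4 h=8 -> lands@12:L; in-air after throw: [b2@5:R b3@6:L b1@8:L b4@12:L]
Beat 5 (R): throw ball2 h=4 -> lands@9:R; in-air after throw: [b3@6:L b1@8:L b2@9:R b4@12:L]
Beat 6 (L): throw ball3 h=1 -> lands@7:R; in-air after throw: [b3@7:R b1@8:L b2@9:R b4@12:L]
Beat 7 (R): throw ball3 h=3 -> lands@10:L; in-air after throw: [b1@8:L b2@9:R b3@10:L b4@12:L]
Beat 8 (L): throw ball1 h=8 -> lands@16:L; in-air after throw: [b2@9:R b3@10:L b4@12:L b1@16:L]
Beat 9 (R): throw ball2 h=4 -> lands@13:R; in-air after throw: [b3@10:L b4@12:L b2@13:R b1@16:L]
Beat 10 (L): throw ball3 h=1 -> lands@11:R; in-air after throw: [b3@11:R b4@12:L b2@13:R b1@16:L]
Beat 11 (R): throw ball3 h=3 -> lands@14:L; in-air after throw: [b4@12:L b2@13:R b3@14:L b1@16:L]
Beat 12 (L): throw ball4 h=8 -> lands@20:L; in-air after throw: [b2@13:R b3@14:L b1@16:L b4@20:L]
Beat 13 (R): throw ball2 h=4 -> lands@17:R; in-air after throw: [b3@14:L b1@16:L b2@17:R b4@20:L]
Beat 14 (L): throw ball3 h=1 -> lands@15:R; in-air after throw: [b3@15:R b1@16:L b2@17:R b4@20:L]
Beat 15 (R): throw ball3 h=3 -> lands@18:L; in-air after throw: [b1@16:L b2@17:R b3@18:L b4@20:L]
Beat 16 (L): throw ball1 h=8 -> lands@24:L; in-air after throw: [b2@17:R b3@18:L b4@20:L b1@24:L]
Ball 1: thrown@0 h=8 -> first land @8; rethrown@8 h=8 -> second land @16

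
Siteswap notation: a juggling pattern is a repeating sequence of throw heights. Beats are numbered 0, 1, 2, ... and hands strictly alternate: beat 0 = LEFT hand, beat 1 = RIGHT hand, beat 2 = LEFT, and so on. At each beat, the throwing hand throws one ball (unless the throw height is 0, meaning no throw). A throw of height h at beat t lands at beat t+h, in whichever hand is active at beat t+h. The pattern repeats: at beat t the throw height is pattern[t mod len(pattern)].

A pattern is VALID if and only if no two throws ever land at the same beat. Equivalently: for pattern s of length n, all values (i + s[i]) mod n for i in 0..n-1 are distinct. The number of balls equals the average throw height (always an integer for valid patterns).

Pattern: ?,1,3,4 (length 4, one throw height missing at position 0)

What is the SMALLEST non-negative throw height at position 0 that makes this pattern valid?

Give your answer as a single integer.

Answer: 0

Derivation:
i=0: s[i]=? (unknown)
i=1: (1 + 1) mod 4 = 2
i=2: (2 + 3) mod 4 = 1
i=3: (3 + 4) mod 4 = 3
Known residues: [1, 2, 3]; need a permutation of 0..3, so missing residue r = 0
Need (0 + s) mod 4 = 0; smallest s = (0 - 0) mod 4 = 0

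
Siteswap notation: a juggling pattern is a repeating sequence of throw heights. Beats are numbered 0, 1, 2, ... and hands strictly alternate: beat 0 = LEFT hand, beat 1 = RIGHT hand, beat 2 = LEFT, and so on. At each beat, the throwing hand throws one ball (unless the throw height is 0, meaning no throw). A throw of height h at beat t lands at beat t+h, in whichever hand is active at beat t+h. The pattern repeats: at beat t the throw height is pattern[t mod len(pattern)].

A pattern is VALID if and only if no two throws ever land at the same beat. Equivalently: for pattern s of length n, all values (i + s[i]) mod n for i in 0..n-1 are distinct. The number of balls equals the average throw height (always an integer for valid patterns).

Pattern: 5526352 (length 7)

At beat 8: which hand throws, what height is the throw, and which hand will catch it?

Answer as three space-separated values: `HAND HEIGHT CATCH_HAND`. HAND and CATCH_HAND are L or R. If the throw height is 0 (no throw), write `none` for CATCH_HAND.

Beat 8: 8 mod 2 = 0, so hand = L
Throw height = pattern[8 mod 7] = pattern[1] = 5
Lands at beat 8+5=13, 13 mod 2 = 1, so catch hand = R

Answer: L 5 R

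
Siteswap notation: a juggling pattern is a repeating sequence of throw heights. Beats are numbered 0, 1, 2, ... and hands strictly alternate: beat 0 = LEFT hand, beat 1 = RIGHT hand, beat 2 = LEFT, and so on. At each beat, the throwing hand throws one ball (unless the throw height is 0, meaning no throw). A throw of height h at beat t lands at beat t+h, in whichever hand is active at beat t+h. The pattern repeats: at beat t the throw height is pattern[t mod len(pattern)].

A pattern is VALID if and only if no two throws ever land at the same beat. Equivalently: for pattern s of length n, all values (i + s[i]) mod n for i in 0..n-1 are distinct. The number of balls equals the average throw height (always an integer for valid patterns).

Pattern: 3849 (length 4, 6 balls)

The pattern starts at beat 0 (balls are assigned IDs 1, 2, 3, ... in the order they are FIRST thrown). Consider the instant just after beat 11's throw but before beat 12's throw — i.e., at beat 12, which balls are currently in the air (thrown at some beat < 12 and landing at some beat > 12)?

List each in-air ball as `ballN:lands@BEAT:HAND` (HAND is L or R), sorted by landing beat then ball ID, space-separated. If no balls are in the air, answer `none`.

Beat 0 (L): throw ball1 h=3 -> lands@3:R; in-air after throw: [b1@3:R]
Beat 1 (R): throw ball2 h=8 -> lands@9:R; in-air after throw: [b1@3:R b2@9:R]
Beat 2 (L): throw ball3 h=4 -> lands@6:L; in-air after throw: [b1@3:R b3@6:L b2@9:R]
Beat 3 (R): throw ball1 h=9 -> lands@12:L; in-air after throw: [b3@6:L b2@9:R b1@12:L]
Beat 4 (L): throw ball4 h=3 -> lands@7:R; in-air after throw: [b3@6:L b4@7:R b2@9:R b1@12:L]
Beat 5 (R): throw ball5 h=8 -> lands@13:R; in-air after throw: [b3@6:L b4@7:R b2@9:R b1@12:L b5@13:R]
Beat 6 (L): throw ball3 h=4 -> lands@10:L; in-air after throw: [b4@7:R b2@9:R b3@10:L b1@12:L b5@13:R]
Beat 7 (R): throw ball4 h=9 -> lands@16:L; in-air after throw: [b2@9:R b3@10:L b1@12:L b5@13:R b4@16:L]
Beat 8 (L): throw ball6 h=3 -> lands@11:R; in-air after throw: [b2@9:R b3@10:L b6@11:R b1@12:L b5@13:R b4@16:L]
Beat 9 (R): throw ball2 h=8 -> lands@17:R; in-air after throw: [b3@10:L b6@11:R b1@12:L b5@13:R b4@16:L b2@17:R]
Beat 10 (L): throw ball3 h=4 -> lands@14:L; in-air after throw: [b6@11:R b1@12:L b5@13:R b3@14:L b4@16:L b2@17:R]
Beat 11 (R): throw ball6 h=9 -> lands@20:L; in-air after throw: [b1@12:L b5@13:R b3@14:L b4@16:L b2@17:R b6@20:L]
Beat 12 (L): throw ball1 h=3 -> lands@15:R; in-air after throw: [b5@13:R b3@14:L b1@15:R b4@16:L b2@17:R b6@20:L]

Answer: ball5:lands@13:R ball3:lands@14:L ball4:lands@16:L ball2:lands@17:R ball6:lands@20:L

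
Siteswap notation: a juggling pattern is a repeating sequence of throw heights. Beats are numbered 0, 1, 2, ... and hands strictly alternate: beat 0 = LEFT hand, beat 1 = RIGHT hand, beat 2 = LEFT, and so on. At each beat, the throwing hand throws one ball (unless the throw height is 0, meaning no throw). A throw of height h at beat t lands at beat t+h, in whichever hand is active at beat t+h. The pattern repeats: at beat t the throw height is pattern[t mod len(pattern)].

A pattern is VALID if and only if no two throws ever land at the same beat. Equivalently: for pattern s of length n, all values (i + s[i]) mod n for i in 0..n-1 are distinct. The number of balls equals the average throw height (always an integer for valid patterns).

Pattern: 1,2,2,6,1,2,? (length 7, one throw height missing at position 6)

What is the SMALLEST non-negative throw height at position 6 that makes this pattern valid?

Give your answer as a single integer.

Answer: 0

Derivation:
i=0: (0 + 1) mod 7 = 1
i=1: (1 + 2) mod 7 = 3
i=2: (2 + 2) mod 7 = 4
i=3: (3 + 6) mod 7 = 2
i=4: (4 + 1) mod 7 = 5
i=5: (5 + 2) mod 7 = 0
i=6: s[i]=? (unknown)
Known residues: [0, 1, 2, 3, 4, 5]; need a permutation of 0..6, so missing residue r = 6
Need (6 + s) mod 7 = 6; smallest s = (6 - 6) mod 7 = 0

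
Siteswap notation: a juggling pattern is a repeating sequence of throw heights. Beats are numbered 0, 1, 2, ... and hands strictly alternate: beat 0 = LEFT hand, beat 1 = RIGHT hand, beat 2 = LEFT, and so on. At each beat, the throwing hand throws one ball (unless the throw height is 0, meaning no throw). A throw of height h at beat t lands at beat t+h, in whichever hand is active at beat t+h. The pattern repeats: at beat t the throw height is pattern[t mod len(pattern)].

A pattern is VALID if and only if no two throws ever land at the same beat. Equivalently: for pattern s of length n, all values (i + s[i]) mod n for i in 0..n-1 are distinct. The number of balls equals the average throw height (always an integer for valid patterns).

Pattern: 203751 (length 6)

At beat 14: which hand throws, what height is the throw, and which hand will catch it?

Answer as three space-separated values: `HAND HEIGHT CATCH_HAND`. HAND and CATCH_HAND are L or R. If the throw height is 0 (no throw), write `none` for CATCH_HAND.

Answer: L 3 R

Derivation:
Beat 14: 14 mod 2 = 0, so hand = L
Throw height = pattern[14 mod 6] = pattern[2] = 3
Lands at beat 14+3=17, 17 mod 2 = 1, so catch hand = R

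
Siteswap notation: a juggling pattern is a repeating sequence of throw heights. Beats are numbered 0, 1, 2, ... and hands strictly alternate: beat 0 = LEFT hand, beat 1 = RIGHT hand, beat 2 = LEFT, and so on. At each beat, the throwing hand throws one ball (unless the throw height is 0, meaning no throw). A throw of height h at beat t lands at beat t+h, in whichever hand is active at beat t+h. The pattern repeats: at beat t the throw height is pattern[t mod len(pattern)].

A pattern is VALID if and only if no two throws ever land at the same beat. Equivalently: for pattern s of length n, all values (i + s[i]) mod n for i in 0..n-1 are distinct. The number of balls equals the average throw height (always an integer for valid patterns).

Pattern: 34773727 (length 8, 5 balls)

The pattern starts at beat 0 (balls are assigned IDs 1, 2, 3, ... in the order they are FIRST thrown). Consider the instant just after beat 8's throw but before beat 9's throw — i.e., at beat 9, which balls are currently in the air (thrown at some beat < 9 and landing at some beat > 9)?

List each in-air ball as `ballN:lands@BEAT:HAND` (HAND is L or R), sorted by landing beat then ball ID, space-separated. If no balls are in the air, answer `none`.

Answer: ball1:lands@10:L ball5:lands@11:R ball2:lands@12:L ball4:lands@14:L

Derivation:
Beat 0 (L): throw ball1 h=3 -> lands@3:R; in-air after throw: [b1@3:R]
Beat 1 (R): throw ball2 h=4 -> lands@5:R; in-air after throw: [b1@3:R b2@5:R]
Beat 2 (L): throw ball3 h=7 -> lands@9:R; in-air after throw: [b1@3:R b2@5:R b3@9:R]
Beat 3 (R): throw ball1 h=7 -> lands@10:L; in-air after throw: [b2@5:R b3@9:R b1@10:L]
Beat 4 (L): throw ball4 h=3 -> lands@7:R; in-air after throw: [b2@5:R b4@7:R b3@9:R b1@10:L]
Beat 5 (R): throw ball2 h=7 -> lands@12:L; in-air after throw: [b4@7:R b3@9:R b1@10:L b2@12:L]
Beat 6 (L): throw ball5 h=2 -> lands@8:L; in-air after throw: [b4@7:R b5@8:L b3@9:R b1@10:L b2@12:L]
Beat 7 (R): throw ball4 h=7 -> lands@14:L; in-air after throw: [b5@8:L b3@9:R b1@10:L b2@12:L b4@14:L]
Beat 8 (L): throw ball5 h=3 -> lands@11:R; in-air after throw: [b3@9:R b1@10:L b5@11:R b2@12:L b4@14:L]
Beat 9 (R): throw ball3 h=4 -> lands@13:R; in-air after throw: [b1@10:L b5@11:R b2@12:L b3@13:R b4@14:L]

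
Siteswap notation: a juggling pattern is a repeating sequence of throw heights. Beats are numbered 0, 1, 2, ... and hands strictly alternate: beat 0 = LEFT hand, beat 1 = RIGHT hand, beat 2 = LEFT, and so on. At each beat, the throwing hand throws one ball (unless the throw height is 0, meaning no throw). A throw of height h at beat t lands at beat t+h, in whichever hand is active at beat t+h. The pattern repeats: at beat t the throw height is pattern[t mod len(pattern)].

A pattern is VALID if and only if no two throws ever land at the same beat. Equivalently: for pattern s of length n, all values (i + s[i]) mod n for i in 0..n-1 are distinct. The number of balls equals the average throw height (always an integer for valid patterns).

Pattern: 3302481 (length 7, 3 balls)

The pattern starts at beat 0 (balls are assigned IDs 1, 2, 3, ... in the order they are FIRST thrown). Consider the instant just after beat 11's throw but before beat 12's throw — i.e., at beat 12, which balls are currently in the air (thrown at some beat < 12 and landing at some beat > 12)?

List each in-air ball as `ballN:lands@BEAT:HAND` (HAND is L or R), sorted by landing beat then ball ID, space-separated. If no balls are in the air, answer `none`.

Beat 0 (L): throw ball1 h=3 -> lands@3:R; in-air after throw: [b1@3:R]
Beat 1 (R): throw ball2 h=3 -> lands@4:L; in-air after throw: [b1@3:R b2@4:L]
Beat 3 (R): throw ball1 h=2 -> lands@5:R; in-air after throw: [b2@4:L b1@5:R]
Beat 4 (L): throw ball2 h=4 -> lands@8:L; in-air after throw: [b1@5:R b2@8:L]
Beat 5 (R): throw ball1 h=8 -> lands@13:R; in-air after throw: [b2@8:L b1@13:R]
Beat 6 (L): throw ball3 h=1 -> lands@7:R; in-air after throw: [b3@7:R b2@8:L b1@13:R]
Beat 7 (R): throw ball3 h=3 -> lands@10:L; in-air after throw: [b2@8:L b3@10:L b1@13:R]
Beat 8 (L): throw ball2 h=3 -> lands@11:R; in-air after throw: [b3@10:L b2@11:R b1@13:R]
Beat 10 (L): throw ball3 h=2 -> lands@12:L; in-air after throw: [b2@11:R b3@12:L b1@13:R]
Beat 11 (R): throw ball2 h=4 -> lands@15:R; in-air after throw: [b3@12:L b1@13:R b2@15:R]
Beat 12 (L): throw ball3 h=8 -> lands@20:L; in-air after throw: [b1@13:R b2@15:R b3@20:L]

Answer: ball1:lands@13:R ball2:lands@15:R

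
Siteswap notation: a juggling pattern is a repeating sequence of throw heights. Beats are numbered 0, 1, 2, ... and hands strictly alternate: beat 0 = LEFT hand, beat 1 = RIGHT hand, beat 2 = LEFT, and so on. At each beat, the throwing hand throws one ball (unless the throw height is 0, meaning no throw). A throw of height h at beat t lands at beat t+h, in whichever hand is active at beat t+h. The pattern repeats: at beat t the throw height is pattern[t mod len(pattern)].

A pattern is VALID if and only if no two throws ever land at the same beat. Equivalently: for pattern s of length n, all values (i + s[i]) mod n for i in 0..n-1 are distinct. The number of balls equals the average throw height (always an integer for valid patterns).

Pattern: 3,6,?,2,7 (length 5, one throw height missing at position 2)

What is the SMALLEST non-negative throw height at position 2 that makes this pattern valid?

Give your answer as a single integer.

Answer: 2

Derivation:
i=0: (0 + 3) mod 5 = 3
i=1: (1 + 6) mod 5 = 2
i=2: s[i]=? (unknown)
i=3: (3 + 2) mod 5 = 0
i=4: (4 + 7) mod 5 = 1
Known residues: [0, 1, 2, 3]; need a permutation of 0..4, so missing residue r = 4
Need (2 + s) mod 5 = 4; smallest s = (4 - 2) mod 5 = 2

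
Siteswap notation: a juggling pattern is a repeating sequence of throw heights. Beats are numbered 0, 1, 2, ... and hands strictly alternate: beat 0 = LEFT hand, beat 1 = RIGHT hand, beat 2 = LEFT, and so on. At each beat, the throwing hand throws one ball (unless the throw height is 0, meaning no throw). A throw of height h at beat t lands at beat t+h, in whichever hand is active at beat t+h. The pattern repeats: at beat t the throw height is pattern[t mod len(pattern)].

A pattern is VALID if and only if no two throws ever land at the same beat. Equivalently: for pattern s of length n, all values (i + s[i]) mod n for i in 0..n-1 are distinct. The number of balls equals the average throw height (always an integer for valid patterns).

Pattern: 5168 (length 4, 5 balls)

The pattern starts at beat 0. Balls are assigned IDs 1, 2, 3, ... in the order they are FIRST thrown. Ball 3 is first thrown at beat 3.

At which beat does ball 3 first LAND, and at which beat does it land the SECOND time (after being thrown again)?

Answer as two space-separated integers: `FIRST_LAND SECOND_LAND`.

Answer: 11 19

Derivation:
Beat 0 (L): throw ball1 h=5 -> lands@5:R; in-air after throw: [b1@5:R]
Beat 1 (R): throw ball2 h=1 -> lands@2:L; in-air after throw: [b2@2:L b1@5:R]
Beat 2 (L): throw ball2 h=6 -> lands@8:L; in-air after throw: [b1@5:R b2@8:L]
Beat 3 (R): throw ball3 h=8 -> lands@11:R; in-air after throw: [b1@5:R b2@8:L b3@11:R]
Beat 4 (L): throw ball4 h=5 -> lands@9:R; in-air after throw: [b1@5:R b2@8:L b4@9:R b3@11:R]
Beat 5 (R): throw ball1 h=1 -> lands@6:L; in-air after throw: [b1@6:L b2@8:L b4@9:R b3@11:R]
Beat 6 (L): throw ball1 h=6 -> lands@12:L; in-air after throw: [b2@8:L b4@9:R b3@11:R b1@12:L]
Beat 7 (R): throw ball5 h=8 -> lands@15:R; in-air after throw: [b2@8:L b4@9:R b3@11:R b1@12:L b5@15:R]
Beat 8 (L): throw ball2 h=5 -> lands@13:R; in-air after throw: [b4@9:R b3@11:R b1@12:L b2@13:R b5@15:R]
Beat 9 (R): throw ball4 h=1 -> lands@10:L; in-air after throw: [b4@10:L b3@11:R b1@12:L b2@13:R b5@15:R]
Beat 10 (L): throw ball4 h=6 -> lands@16:L; in-air after throw: [b3@11:R b1@12:L b2@13:R b5@15:R b4@16:L]
Beat 11 (R): throw ball3 h=8 -> lands@19:R; in-air after throw: [b1@12:L b2@13:R b5@15:R b4@16:L b3@19:R]
Beat 12 (L): throw ball1 h=5 -> lands@17:R; in-air after throw: [b2@13:R b5@15:R b4@16:L b1@17:R b3@19:R]
Beat 13 (R): throw ball2 h=1 -> lands@14:L; in-air after throw: [b2@14:L b5@15:R b4@16:L b1@17:R b3@19:R]
Beat 14 (L): throw ball2 h=6 -> lands@20:L; in-air after throw: [b5@15:R b4@16:L b1@17:R b3@19:R b2@20:L]
Ball 3: thrown@3 h=8 -> first land @11; rethrown@11 h=8 -> second land @19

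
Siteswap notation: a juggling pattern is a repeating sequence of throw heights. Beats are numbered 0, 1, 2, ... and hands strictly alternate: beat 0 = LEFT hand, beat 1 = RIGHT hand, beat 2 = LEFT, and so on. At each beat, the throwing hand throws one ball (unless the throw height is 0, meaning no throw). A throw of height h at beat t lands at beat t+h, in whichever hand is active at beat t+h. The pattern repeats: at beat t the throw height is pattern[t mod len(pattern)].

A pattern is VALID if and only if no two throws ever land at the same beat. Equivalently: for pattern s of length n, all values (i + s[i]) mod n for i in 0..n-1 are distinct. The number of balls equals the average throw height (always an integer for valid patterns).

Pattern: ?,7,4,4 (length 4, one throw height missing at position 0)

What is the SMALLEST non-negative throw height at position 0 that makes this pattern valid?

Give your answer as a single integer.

Answer: 1

Derivation:
i=0: s[i]=? (unknown)
i=1: (1 + 7) mod 4 = 0
i=2: (2 + 4) mod 4 = 2
i=3: (3 + 4) mod 4 = 3
Known residues: [0, 2, 3]; need a permutation of 0..3, so missing residue r = 1
Need (0 + s) mod 4 = 1; smallest s = (1 - 0) mod 4 = 1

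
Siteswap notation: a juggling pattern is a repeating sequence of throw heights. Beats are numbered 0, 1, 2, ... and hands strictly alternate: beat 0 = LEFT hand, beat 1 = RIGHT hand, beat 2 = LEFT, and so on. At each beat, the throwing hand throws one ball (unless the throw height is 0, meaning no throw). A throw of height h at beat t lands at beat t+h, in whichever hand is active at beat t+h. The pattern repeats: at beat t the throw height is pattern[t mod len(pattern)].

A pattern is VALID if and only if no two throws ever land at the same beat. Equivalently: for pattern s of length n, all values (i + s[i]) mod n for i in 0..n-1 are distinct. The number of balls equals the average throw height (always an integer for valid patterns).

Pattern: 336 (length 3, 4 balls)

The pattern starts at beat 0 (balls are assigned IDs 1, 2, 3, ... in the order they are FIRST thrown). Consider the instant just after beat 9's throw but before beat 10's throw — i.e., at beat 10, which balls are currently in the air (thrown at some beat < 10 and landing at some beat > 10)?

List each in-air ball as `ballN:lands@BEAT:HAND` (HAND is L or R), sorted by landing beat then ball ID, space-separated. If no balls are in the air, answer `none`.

Answer: ball4:lands@11:R ball1:lands@12:L ball3:lands@14:L

Derivation:
Beat 0 (L): throw ball1 h=3 -> lands@3:R; in-air after throw: [b1@3:R]
Beat 1 (R): throw ball2 h=3 -> lands@4:L; in-air after throw: [b1@3:R b2@4:L]
Beat 2 (L): throw ball3 h=6 -> lands@8:L; in-air after throw: [b1@3:R b2@4:L b3@8:L]
Beat 3 (R): throw ball1 h=3 -> lands@6:L; in-air after throw: [b2@4:L b1@6:L b3@8:L]
Beat 4 (L): throw ball2 h=3 -> lands@7:R; in-air after throw: [b1@6:L b2@7:R b3@8:L]
Beat 5 (R): throw ball4 h=6 -> lands@11:R; in-air after throw: [b1@6:L b2@7:R b3@8:L b4@11:R]
Beat 6 (L): throw ball1 h=3 -> lands@9:R; in-air after throw: [b2@7:R b3@8:L b1@9:R b4@11:R]
Beat 7 (R): throw ball2 h=3 -> lands@10:L; in-air after throw: [b3@8:L b1@9:R b2@10:L b4@11:R]
Beat 8 (L): throw ball3 h=6 -> lands@14:L; in-air after throw: [b1@9:R b2@10:L b4@11:R b3@14:L]
Beat 9 (R): throw ball1 h=3 -> lands@12:L; in-air after throw: [b2@10:L b4@11:R b1@12:L b3@14:L]
Beat 10 (L): throw ball2 h=3 -> lands@13:R; in-air after throw: [b4@11:R b1@12:L b2@13:R b3@14:L]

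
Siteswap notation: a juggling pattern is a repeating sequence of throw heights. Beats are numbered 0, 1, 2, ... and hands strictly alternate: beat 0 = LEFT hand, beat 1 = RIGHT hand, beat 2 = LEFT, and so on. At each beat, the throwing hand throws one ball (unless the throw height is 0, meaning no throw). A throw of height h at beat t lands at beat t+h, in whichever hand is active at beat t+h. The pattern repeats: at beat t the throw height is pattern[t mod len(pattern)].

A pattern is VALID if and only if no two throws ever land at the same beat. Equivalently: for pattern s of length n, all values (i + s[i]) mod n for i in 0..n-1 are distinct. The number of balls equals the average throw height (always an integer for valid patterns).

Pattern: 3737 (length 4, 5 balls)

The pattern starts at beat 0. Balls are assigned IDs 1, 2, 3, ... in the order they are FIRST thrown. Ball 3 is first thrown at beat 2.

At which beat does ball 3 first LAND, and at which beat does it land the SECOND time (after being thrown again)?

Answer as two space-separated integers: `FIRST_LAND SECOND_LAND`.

Answer: 5 12

Derivation:
Beat 0 (L): throw ball1 h=3 -> lands@3:R; in-air after throw: [b1@3:R]
Beat 1 (R): throw ball2 h=7 -> lands@8:L; in-air after throw: [b1@3:R b2@8:L]
Beat 2 (L): throw ball3 h=3 -> lands@5:R; in-air after throw: [b1@3:R b3@5:R b2@8:L]
Beat 3 (R): throw ball1 h=7 -> lands@10:L; in-air after throw: [b3@5:R b2@8:L b1@10:L]
Beat 4 (L): throw ball4 h=3 -> lands@7:R; in-air after throw: [b3@5:R b4@7:R b2@8:L b1@10:L]
Beat 5 (R): throw ball3 h=7 -> lands@12:L; in-air after throw: [b4@7:R b2@8:L b1@10:L b3@12:L]
Beat 6 (L): throw ball5 h=3 -> lands@9:R; in-air after throw: [b4@7:R b2@8:L b5@9:R b1@10:L b3@12:L]
Beat 7 (R): throw ball4 h=7 -> lands@14:L; in-air after throw: [b2@8:L b5@9:R b1@10:L b3@12:L b4@14:L]
Beat 8 (L): throw ball2 h=3 -> lands@11:R; in-air after throw: [b5@9:R b1@10:L b2@11:R b3@12:L b4@14:L]
Beat 9 (R): throw ball5 h=7 -> lands@16:L; in-air after throw: [b1@10:L b2@11:R b3@12:L b4@14:L b5@16:L]
Beat 10 (L): throw ball1 h=3 -> lands@13:R; in-air after throw: [b2@11:R b3@12:L b1@13:R b4@14:L b5@16:L]
Beat 11 (R): throw ball2 h=7 -> lands@18:L; in-air after throw: [b3@12:L b1@13:R b4@14:L b5@16:L b2@18:L]
Beat 12 (L): throw ball3 h=3 -> lands@15:R; in-air after throw: [b1@13:R b4@14:L b3@15:R b5@16:L b2@18:L]
Ball 3: thrown@2 h=3 -> first land @5; rethrown@5 h=7 -> second land @12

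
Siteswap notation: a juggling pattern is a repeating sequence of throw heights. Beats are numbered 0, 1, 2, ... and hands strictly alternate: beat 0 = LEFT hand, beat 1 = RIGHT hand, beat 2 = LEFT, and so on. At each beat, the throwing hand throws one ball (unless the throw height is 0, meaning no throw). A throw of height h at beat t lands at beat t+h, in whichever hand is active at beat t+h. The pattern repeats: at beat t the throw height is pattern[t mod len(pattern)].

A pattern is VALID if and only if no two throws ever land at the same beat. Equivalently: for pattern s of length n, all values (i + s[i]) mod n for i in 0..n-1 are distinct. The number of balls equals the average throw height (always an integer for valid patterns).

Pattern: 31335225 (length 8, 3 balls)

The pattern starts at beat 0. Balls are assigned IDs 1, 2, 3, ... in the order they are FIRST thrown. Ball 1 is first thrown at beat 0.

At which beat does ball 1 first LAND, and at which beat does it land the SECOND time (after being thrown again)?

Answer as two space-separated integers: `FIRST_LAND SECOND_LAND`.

Beat 0 (L): throw ball1 h=3 -> lands@3:R; in-air after throw: [b1@3:R]
Beat 1 (R): throw ball2 h=1 -> lands@2:L; in-air after throw: [b2@2:L b1@3:R]
Beat 2 (L): throw ball2 h=3 -> lands@5:R; in-air after throw: [b1@3:R b2@5:R]
Beat 3 (R): throw ball1 h=3 -> lands@6:L; in-air after throw: [b2@5:R b1@6:L]
Beat 4 (L): throw ball3 h=5 -> lands@9:R; in-air after throw: [b2@5:R b1@6:L b3@9:R]
Beat 5 (R): throw ball2 h=2 -> lands@7:R; in-air after throw: [b1@6:L b2@7:R b3@9:R]
Beat 6 (L): throw ball1 h=2 -> lands@8:L; in-air after throw: [b2@7:R b1@8:L b3@9:R]
Ball 1: thrown@0 h=3 -> first land @3; rethrown@3 h=3 -> second land @6

Answer: 3 6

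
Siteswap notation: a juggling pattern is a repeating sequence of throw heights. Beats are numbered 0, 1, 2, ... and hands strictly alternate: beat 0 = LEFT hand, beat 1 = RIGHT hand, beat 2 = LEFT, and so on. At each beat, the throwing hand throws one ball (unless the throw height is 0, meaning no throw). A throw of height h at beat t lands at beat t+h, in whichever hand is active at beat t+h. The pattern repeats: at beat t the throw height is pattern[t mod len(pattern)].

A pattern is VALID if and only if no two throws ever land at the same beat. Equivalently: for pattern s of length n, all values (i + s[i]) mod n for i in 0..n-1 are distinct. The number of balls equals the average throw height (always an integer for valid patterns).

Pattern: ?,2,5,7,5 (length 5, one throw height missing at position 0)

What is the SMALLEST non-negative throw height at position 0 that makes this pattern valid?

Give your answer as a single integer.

Answer: 1

Derivation:
i=0: s[i]=? (unknown)
i=1: (1 + 2) mod 5 = 3
i=2: (2 + 5) mod 5 = 2
i=3: (3 + 7) mod 5 = 0
i=4: (4 + 5) mod 5 = 4
Known residues: [0, 2, 3, 4]; need a permutation of 0..4, so missing residue r = 1
Need (0 + s) mod 5 = 1; smallest s = (1 - 0) mod 5 = 1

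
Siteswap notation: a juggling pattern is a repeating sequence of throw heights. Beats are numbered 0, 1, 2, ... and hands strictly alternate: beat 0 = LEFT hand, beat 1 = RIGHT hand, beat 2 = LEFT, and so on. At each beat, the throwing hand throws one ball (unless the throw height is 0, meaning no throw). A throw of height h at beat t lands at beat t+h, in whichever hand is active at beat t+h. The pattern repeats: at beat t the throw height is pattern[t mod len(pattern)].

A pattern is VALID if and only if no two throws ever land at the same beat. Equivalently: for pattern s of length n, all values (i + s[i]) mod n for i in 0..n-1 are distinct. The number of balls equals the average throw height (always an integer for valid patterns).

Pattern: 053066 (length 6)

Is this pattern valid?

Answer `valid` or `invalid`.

Answer: invalid

Derivation:
i=0: (i + s[i]) mod n = (0 + 0) mod 6 = 0
i=1: (i + s[i]) mod n = (1 + 5) mod 6 = 0
i=2: (i + s[i]) mod n = (2 + 3) mod 6 = 5
i=3: (i + s[i]) mod n = (3 + 0) mod 6 = 3
i=4: (i + s[i]) mod n = (4 + 6) mod 6 = 4
i=5: (i + s[i]) mod n = (5 + 6) mod 6 = 5
Residues: [0, 0, 5, 3, 4, 5], distinct: False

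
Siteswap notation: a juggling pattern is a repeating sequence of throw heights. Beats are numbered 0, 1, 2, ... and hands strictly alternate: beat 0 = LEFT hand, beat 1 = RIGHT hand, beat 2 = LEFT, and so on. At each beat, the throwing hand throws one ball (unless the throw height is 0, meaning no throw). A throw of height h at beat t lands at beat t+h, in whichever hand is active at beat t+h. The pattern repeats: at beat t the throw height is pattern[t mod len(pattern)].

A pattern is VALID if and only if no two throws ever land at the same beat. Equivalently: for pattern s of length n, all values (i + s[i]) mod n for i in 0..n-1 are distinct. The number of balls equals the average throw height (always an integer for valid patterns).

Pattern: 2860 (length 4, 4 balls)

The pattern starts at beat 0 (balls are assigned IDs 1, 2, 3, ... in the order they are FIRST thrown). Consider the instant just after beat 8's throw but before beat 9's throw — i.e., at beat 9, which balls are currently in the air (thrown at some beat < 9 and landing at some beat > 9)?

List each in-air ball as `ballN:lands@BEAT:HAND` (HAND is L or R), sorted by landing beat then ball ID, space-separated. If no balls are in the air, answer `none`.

Answer: ball1:lands@10:L ball3:lands@12:L ball4:lands@13:R

Derivation:
Beat 0 (L): throw ball1 h=2 -> lands@2:L; in-air after throw: [b1@2:L]
Beat 1 (R): throw ball2 h=8 -> lands@9:R; in-air after throw: [b1@2:L b2@9:R]
Beat 2 (L): throw ball1 h=6 -> lands@8:L; in-air after throw: [b1@8:L b2@9:R]
Beat 4 (L): throw ball3 h=2 -> lands@6:L; in-air after throw: [b3@6:L b1@8:L b2@9:R]
Beat 5 (R): throw ball4 h=8 -> lands@13:R; in-air after throw: [b3@6:L b1@8:L b2@9:R b4@13:R]
Beat 6 (L): throw ball3 h=6 -> lands@12:L; in-air after throw: [b1@8:L b2@9:R b3@12:L b4@13:R]
Beat 8 (L): throw ball1 h=2 -> lands@10:L; in-air after throw: [b2@9:R b1@10:L b3@12:L b4@13:R]
Beat 9 (R): throw ball2 h=8 -> lands@17:R; in-air after throw: [b1@10:L b3@12:L b4@13:R b2@17:R]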